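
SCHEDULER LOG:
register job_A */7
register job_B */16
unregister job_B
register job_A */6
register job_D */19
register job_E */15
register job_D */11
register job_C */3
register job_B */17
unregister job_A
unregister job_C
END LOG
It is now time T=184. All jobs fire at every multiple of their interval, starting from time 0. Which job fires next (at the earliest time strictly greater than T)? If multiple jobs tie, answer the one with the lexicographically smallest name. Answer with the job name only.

Answer: job_B

Derivation:
Op 1: register job_A */7 -> active={job_A:*/7}
Op 2: register job_B */16 -> active={job_A:*/7, job_B:*/16}
Op 3: unregister job_B -> active={job_A:*/7}
Op 4: register job_A */6 -> active={job_A:*/6}
Op 5: register job_D */19 -> active={job_A:*/6, job_D:*/19}
Op 6: register job_E */15 -> active={job_A:*/6, job_D:*/19, job_E:*/15}
Op 7: register job_D */11 -> active={job_A:*/6, job_D:*/11, job_E:*/15}
Op 8: register job_C */3 -> active={job_A:*/6, job_C:*/3, job_D:*/11, job_E:*/15}
Op 9: register job_B */17 -> active={job_A:*/6, job_B:*/17, job_C:*/3, job_D:*/11, job_E:*/15}
Op 10: unregister job_A -> active={job_B:*/17, job_C:*/3, job_D:*/11, job_E:*/15}
Op 11: unregister job_C -> active={job_B:*/17, job_D:*/11, job_E:*/15}
  job_B: interval 17, next fire after T=184 is 187
  job_D: interval 11, next fire after T=184 is 187
  job_E: interval 15, next fire after T=184 is 195
Earliest = 187, winner (lex tiebreak) = job_B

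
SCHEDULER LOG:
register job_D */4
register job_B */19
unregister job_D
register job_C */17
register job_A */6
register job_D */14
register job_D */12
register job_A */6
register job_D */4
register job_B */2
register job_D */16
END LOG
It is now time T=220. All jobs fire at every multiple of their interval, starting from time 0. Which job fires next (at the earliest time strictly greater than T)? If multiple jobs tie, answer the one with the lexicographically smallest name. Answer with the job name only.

Answer: job_C

Derivation:
Op 1: register job_D */4 -> active={job_D:*/4}
Op 2: register job_B */19 -> active={job_B:*/19, job_D:*/4}
Op 3: unregister job_D -> active={job_B:*/19}
Op 4: register job_C */17 -> active={job_B:*/19, job_C:*/17}
Op 5: register job_A */6 -> active={job_A:*/6, job_B:*/19, job_C:*/17}
Op 6: register job_D */14 -> active={job_A:*/6, job_B:*/19, job_C:*/17, job_D:*/14}
Op 7: register job_D */12 -> active={job_A:*/6, job_B:*/19, job_C:*/17, job_D:*/12}
Op 8: register job_A */6 -> active={job_A:*/6, job_B:*/19, job_C:*/17, job_D:*/12}
Op 9: register job_D */4 -> active={job_A:*/6, job_B:*/19, job_C:*/17, job_D:*/4}
Op 10: register job_B */2 -> active={job_A:*/6, job_B:*/2, job_C:*/17, job_D:*/4}
Op 11: register job_D */16 -> active={job_A:*/6, job_B:*/2, job_C:*/17, job_D:*/16}
  job_A: interval 6, next fire after T=220 is 222
  job_B: interval 2, next fire after T=220 is 222
  job_C: interval 17, next fire after T=220 is 221
  job_D: interval 16, next fire after T=220 is 224
Earliest = 221, winner (lex tiebreak) = job_C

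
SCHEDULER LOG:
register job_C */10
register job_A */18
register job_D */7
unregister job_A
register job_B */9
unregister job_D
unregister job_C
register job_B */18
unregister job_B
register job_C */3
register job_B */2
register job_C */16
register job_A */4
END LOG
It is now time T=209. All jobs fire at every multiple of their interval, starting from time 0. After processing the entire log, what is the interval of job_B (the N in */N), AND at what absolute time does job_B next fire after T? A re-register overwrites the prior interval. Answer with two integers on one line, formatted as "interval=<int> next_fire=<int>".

Op 1: register job_C */10 -> active={job_C:*/10}
Op 2: register job_A */18 -> active={job_A:*/18, job_C:*/10}
Op 3: register job_D */7 -> active={job_A:*/18, job_C:*/10, job_D:*/7}
Op 4: unregister job_A -> active={job_C:*/10, job_D:*/7}
Op 5: register job_B */9 -> active={job_B:*/9, job_C:*/10, job_D:*/7}
Op 6: unregister job_D -> active={job_B:*/9, job_C:*/10}
Op 7: unregister job_C -> active={job_B:*/9}
Op 8: register job_B */18 -> active={job_B:*/18}
Op 9: unregister job_B -> active={}
Op 10: register job_C */3 -> active={job_C:*/3}
Op 11: register job_B */2 -> active={job_B:*/2, job_C:*/3}
Op 12: register job_C */16 -> active={job_B:*/2, job_C:*/16}
Op 13: register job_A */4 -> active={job_A:*/4, job_B:*/2, job_C:*/16}
Final interval of job_B = 2
Next fire of job_B after T=209: (209//2+1)*2 = 210

Answer: interval=2 next_fire=210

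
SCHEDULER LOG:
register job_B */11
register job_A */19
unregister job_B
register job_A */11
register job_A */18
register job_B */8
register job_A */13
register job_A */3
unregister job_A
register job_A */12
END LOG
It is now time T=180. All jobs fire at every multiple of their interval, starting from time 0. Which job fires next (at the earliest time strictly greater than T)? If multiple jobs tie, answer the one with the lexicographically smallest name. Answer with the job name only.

Answer: job_B

Derivation:
Op 1: register job_B */11 -> active={job_B:*/11}
Op 2: register job_A */19 -> active={job_A:*/19, job_B:*/11}
Op 3: unregister job_B -> active={job_A:*/19}
Op 4: register job_A */11 -> active={job_A:*/11}
Op 5: register job_A */18 -> active={job_A:*/18}
Op 6: register job_B */8 -> active={job_A:*/18, job_B:*/8}
Op 7: register job_A */13 -> active={job_A:*/13, job_B:*/8}
Op 8: register job_A */3 -> active={job_A:*/3, job_B:*/8}
Op 9: unregister job_A -> active={job_B:*/8}
Op 10: register job_A */12 -> active={job_A:*/12, job_B:*/8}
  job_A: interval 12, next fire after T=180 is 192
  job_B: interval 8, next fire after T=180 is 184
Earliest = 184, winner (lex tiebreak) = job_B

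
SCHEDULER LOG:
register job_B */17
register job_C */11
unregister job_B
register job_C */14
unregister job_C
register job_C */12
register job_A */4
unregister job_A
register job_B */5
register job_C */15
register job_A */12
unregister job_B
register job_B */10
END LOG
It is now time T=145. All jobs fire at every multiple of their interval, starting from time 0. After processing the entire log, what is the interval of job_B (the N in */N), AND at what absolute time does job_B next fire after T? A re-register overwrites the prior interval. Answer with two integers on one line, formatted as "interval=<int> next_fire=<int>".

Op 1: register job_B */17 -> active={job_B:*/17}
Op 2: register job_C */11 -> active={job_B:*/17, job_C:*/11}
Op 3: unregister job_B -> active={job_C:*/11}
Op 4: register job_C */14 -> active={job_C:*/14}
Op 5: unregister job_C -> active={}
Op 6: register job_C */12 -> active={job_C:*/12}
Op 7: register job_A */4 -> active={job_A:*/4, job_C:*/12}
Op 8: unregister job_A -> active={job_C:*/12}
Op 9: register job_B */5 -> active={job_B:*/5, job_C:*/12}
Op 10: register job_C */15 -> active={job_B:*/5, job_C:*/15}
Op 11: register job_A */12 -> active={job_A:*/12, job_B:*/5, job_C:*/15}
Op 12: unregister job_B -> active={job_A:*/12, job_C:*/15}
Op 13: register job_B */10 -> active={job_A:*/12, job_B:*/10, job_C:*/15}
Final interval of job_B = 10
Next fire of job_B after T=145: (145//10+1)*10 = 150

Answer: interval=10 next_fire=150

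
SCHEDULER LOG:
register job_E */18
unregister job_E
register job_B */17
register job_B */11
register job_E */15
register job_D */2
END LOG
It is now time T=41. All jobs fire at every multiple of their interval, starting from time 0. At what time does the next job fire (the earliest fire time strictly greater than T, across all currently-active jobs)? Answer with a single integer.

Answer: 42

Derivation:
Op 1: register job_E */18 -> active={job_E:*/18}
Op 2: unregister job_E -> active={}
Op 3: register job_B */17 -> active={job_B:*/17}
Op 4: register job_B */11 -> active={job_B:*/11}
Op 5: register job_E */15 -> active={job_B:*/11, job_E:*/15}
Op 6: register job_D */2 -> active={job_B:*/11, job_D:*/2, job_E:*/15}
  job_B: interval 11, next fire after T=41 is 44
  job_D: interval 2, next fire after T=41 is 42
  job_E: interval 15, next fire after T=41 is 45
Earliest fire time = 42 (job job_D)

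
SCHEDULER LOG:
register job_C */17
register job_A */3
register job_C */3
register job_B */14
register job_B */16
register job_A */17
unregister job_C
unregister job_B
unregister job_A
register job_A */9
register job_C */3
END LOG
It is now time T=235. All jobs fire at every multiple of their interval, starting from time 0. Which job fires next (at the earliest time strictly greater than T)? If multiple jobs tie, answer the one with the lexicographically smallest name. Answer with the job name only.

Answer: job_C

Derivation:
Op 1: register job_C */17 -> active={job_C:*/17}
Op 2: register job_A */3 -> active={job_A:*/3, job_C:*/17}
Op 3: register job_C */3 -> active={job_A:*/3, job_C:*/3}
Op 4: register job_B */14 -> active={job_A:*/3, job_B:*/14, job_C:*/3}
Op 5: register job_B */16 -> active={job_A:*/3, job_B:*/16, job_C:*/3}
Op 6: register job_A */17 -> active={job_A:*/17, job_B:*/16, job_C:*/3}
Op 7: unregister job_C -> active={job_A:*/17, job_B:*/16}
Op 8: unregister job_B -> active={job_A:*/17}
Op 9: unregister job_A -> active={}
Op 10: register job_A */9 -> active={job_A:*/9}
Op 11: register job_C */3 -> active={job_A:*/9, job_C:*/3}
  job_A: interval 9, next fire after T=235 is 243
  job_C: interval 3, next fire after T=235 is 237
Earliest = 237, winner (lex tiebreak) = job_C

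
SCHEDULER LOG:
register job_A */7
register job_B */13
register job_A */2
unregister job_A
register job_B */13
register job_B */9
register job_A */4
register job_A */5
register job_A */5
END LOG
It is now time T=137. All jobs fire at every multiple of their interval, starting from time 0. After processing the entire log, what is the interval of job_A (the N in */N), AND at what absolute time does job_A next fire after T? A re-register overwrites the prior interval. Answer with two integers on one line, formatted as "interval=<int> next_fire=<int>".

Answer: interval=5 next_fire=140

Derivation:
Op 1: register job_A */7 -> active={job_A:*/7}
Op 2: register job_B */13 -> active={job_A:*/7, job_B:*/13}
Op 3: register job_A */2 -> active={job_A:*/2, job_B:*/13}
Op 4: unregister job_A -> active={job_B:*/13}
Op 5: register job_B */13 -> active={job_B:*/13}
Op 6: register job_B */9 -> active={job_B:*/9}
Op 7: register job_A */4 -> active={job_A:*/4, job_B:*/9}
Op 8: register job_A */5 -> active={job_A:*/5, job_B:*/9}
Op 9: register job_A */5 -> active={job_A:*/5, job_B:*/9}
Final interval of job_A = 5
Next fire of job_A after T=137: (137//5+1)*5 = 140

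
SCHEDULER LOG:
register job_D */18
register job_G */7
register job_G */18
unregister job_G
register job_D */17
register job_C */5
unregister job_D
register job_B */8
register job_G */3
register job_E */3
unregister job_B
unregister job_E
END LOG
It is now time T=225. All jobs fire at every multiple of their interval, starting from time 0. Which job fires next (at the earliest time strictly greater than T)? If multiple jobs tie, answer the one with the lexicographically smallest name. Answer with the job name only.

Answer: job_G

Derivation:
Op 1: register job_D */18 -> active={job_D:*/18}
Op 2: register job_G */7 -> active={job_D:*/18, job_G:*/7}
Op 3: register job_G */18 -> active={job_D:*/18, job_G:*/18}
Op 4: unregister job_G -> active={job_D:*/18}
Op 5: register job_D */17 -> active={job_D:*/17}
Op 6: register job_C */5 -> active={job_C:*/5, job_D:*/17}
Op 7: unregister job_D -> active={job_C:*/5}
Op 8: register job_B */8 -> active={job_B:*/8, job_C:*/5}
Op 9: register job_G */3 -> active={job_B:*/8, job_C:*/5, job_G:*/3}
Op 10: register job_E */3 -> active={job_B:*/8, job_C:*/5, job_E:*/3, job_G:*/3}
Op 11: unregister job_B -> active={job_C:*/5, job_E:*/3, job_G:*/3}
Op 12: unregister job_E -> active={job_C:*/5, job_G:*/3}
  job_C: interval 5, next fire after T=225 is 230
  job_G: interval 3, next fire after T=225 is 228
Earliest = 228, winner (lex tiebreak) = job_G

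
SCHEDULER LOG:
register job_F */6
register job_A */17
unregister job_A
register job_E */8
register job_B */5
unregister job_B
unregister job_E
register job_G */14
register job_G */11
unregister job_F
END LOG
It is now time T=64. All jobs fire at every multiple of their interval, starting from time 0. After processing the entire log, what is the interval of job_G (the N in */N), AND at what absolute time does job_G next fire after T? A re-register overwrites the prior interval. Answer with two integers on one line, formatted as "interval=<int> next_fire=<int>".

Op 1: register job_F */6 -> active={job_F:*/6}
Op 2: register job_A */17 -> active={job_A:*/17, job_F:*/6}
Op 3: unregister job_A -> active={job_F:*/6}
Op 4: register job_E */8 -> active={job_E:*/8, job_F:*/6}
Op 5: register job_B */5 -> active={job_B:*/5, job_E:*/8, job_F:*/6}
Op 6: unregister job_B -> active={job_E:*/8, job_F:*/6}
Op 7: unregister job_E -> active={job_F:*/6}
Op 8: register job_G */14 -> active={job_F:*/6, job_G:*/14}
Op 9: register job_G */11 -> active={job_F:*/6, job_G:*/11}
Op 10: unregister job_F -> active={job_G:*/11}
Final interval of job_G = 11
Next fire of job_G after T=64: (64//11+1)*11 = 66

Answer: interval=11 next_fire=66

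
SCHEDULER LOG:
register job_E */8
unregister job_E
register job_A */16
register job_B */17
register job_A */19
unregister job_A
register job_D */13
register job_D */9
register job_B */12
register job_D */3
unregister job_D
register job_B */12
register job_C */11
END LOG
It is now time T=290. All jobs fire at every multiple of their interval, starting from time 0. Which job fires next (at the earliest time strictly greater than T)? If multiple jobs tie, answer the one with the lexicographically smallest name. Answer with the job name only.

Op 1: register job_E */8 -> active={job_E:*/8}
Op 2: unregister job_E -> active={}
Op 3: register job_A */16 -> active={job_A:*/16}
Op 4: register job_B */17 -> active={job_A:*/16, job_B:*/17}
Op 5: register job_A */19 -> active={job_A:*/19, job_B:*/17}
Op 6: unregister job_A -> active={job_B:*/17}
Op 7: register job_D */13 -> active={job_B:*/17, job_D:*/13}
Op 8: register job_D */9 -> active={job_B:*/17, job_D:*/9}
Op 9: register job_B */12 -> active={job_B:*/12, job_D:*/9}
Op 10: register job_D */3 -> active={job_B:*/12, job_D:*/3}
Op 11: unregister job_D -> active={job_B:*/12}
Op 12: register job_B */12 -> active={job_B:*/12}
Op 13: register job_C */11 -> active={job_B:*/12, job_C:*/11}
  job_B: interval 12, next fire after T=290 is 300
  job_C: interval 11, next fire after T=290 is 297
Earliest = 297, winner (lex tiebreak) = job_C

Answer: job_C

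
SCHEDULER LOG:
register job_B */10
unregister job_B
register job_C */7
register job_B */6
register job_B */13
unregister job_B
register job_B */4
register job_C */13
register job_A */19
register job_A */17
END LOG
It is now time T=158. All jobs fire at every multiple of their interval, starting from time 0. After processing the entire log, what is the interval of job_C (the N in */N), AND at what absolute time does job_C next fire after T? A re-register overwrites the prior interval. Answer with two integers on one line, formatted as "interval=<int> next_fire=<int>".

Answer: interval=13 next_fire=169

Derivation:
Op 1: register job_B */10 -> active={job_B:*/10}
Op 2: unregister job_B -> active={}
Op 3: register job_C */7 -> active={job_C:*/7}
Op 4: register job_B */6 -> active={job_B:*/6, job_C:*/7}
Op 5: register job_B */13 -> active={job_B:*/13, job_C:*/7}
Op 6: unregister job_B -> active={job_C:*/7}
Op 7: register job_B */4 -> active={job_B:*/4, job_C:*/7}
Op 8: register job_C */13 -> active={job_B:*/4, job_C:*/13}
Op 9: register job_A */19 -> active={job_A:*/19, job_B:*/4, job_C:*/13}
Op 10: register job_A */17 -> active={job_A:*/17, job_B:*/4, job_C:*/13}
Final interval of job_C = 13
Next fire of job_C after T=158: (158//13+1)*13 = 169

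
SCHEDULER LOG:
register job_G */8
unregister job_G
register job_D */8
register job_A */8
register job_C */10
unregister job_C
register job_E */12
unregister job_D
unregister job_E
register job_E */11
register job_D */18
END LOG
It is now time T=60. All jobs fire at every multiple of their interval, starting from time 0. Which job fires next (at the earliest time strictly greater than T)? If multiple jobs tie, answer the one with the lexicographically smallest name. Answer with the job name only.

Op 1: register job_G */8 -> active={job_G:*/8}
Op 2: unregister job_G -> active={}
Op 3: register job_D */8 -> active={job_D:*/8}
Op 4: register job_A */8 -> active={job_A:*/8, job_D:*/8}
Op 5: register job_C */10 -> active={job_A:*/8, job_C:*/10, job_D:*/8}
Op 6: unregister job_C -> active={job_A:*/8, job_D:*/8}
Op 7: register job_E */12 -> active={job_A:*/8, job_D:*/8, job_E:*/12}
Op 8: unregister job_D -> active={job_A:*/8, job_E:*/12}
Op 9: unregister job_E -> active={job_A:*/8}
Op 10: register job_E */11 -> active={job_A:*/8, job_E:*/11}
Op 11: register job_D */18 -> active={job_A:*/8, job_D:*/18, job_E:*/11}
  job_A: interval 8, next fire after T=60 is 64
  job_D: interval 18, next fire after T=60 is 72
  job_E: interval 11, next fire after T=60 is 66
Earliest = 64, winner (lex tiebreak) = job_A

Answer: job_A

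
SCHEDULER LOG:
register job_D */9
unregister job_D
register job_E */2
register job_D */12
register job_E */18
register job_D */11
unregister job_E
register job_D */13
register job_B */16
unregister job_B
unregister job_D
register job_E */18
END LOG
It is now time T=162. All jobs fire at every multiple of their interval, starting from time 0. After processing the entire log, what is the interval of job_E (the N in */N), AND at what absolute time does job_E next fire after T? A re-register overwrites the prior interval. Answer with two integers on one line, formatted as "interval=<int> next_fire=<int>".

Answer: interval=18 next_fire=180

Derivation:
Op 1: register job_D */9 -> active={job_D:*/9}
Op 2: unregister job_D -> active={}
Op 3: register job_E */2 -> active={job_E:*/2}
Op 4: register job_D */12 -> active={job_D:*/12, job_E:*/2}
Op 5: register job_E */18 -> active={job_D:*/12, job_E:*/18}
Op 6: register job_D */11 -> active={job_D:*/11, job_E:*/18}
Op 7: unregister job_E -> active={job_D:*/11}
Op 8: register job_D */13 -> active={job_D:*/13}
Op 9: register job_B */16 -> active={job_B:*/16, job_D:*/13}
Op 10: unregister job_B -> active={job_D:*/13}
Op 11: unregister job_D -> active={}
Op 12: register job_E */18 -> active={job_E:*/18}
Final interval of job_E = 18
Next fire of job_E after T=162: (162//18+1)*18 = 180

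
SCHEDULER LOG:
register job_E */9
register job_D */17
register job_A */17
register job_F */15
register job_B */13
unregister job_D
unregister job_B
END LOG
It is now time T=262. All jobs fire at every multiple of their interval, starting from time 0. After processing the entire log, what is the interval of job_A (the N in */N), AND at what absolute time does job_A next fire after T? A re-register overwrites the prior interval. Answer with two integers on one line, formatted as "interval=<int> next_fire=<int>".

Answer: interval=17 next_fire=272

Derivation:
Op 1: register job_E */9 -> active={job_E:*/9}
Op 2: register job_D */17 -> active={job_D:*/17, job_E:*/9}
Op 3: register job_A */17 -> active={job_A:*/17, job_D:*/17, job_E:*/9}
Op 4: register job_F */15 -> active={job_A:*/17, job_D:*/17, job_E:*/9, job_F:*/15}
Op 5: register job_B */13 -> active={job_A:*/17, job_B:*/13, job_D:*/17, job_E:*/9, job_F:*/15}
Op 6: unregister job_D -> active={job_A:*/17, job_B:*/13, job_E:*/9, job_F:*/15}
Op 7: unregister job_B -> active={job_A:*/17, job_E:*/9, job_F:*/15}
Final interval of job_A = 17
Next fire of job_A after T=262: (262//17+1)*17 = 272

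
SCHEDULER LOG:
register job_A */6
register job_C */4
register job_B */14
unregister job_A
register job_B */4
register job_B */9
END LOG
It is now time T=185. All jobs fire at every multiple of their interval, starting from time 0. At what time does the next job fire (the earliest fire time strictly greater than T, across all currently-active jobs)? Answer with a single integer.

Answer: 188

Derivation:
Op 1: register job_A */6 -> active={job_A:*/6}
Op 2: register job_C */4 -> active={job_A:*/6, job_C:*/4}
Op 3: register job_B */14 -> active={job_A:*/6, job_B:*/14, job_C:*/4}
Op 4: unregister job_A -> active={job_B:*/14, job_C:*/4}
Op 5: register job_B */4 -> active={job_B:*/4, job_C:*/4}
Op 6: register job_B */9 -> active={job_B:*/9, job_C:*/4}
  job_B: interval 9, next fire after T=185 is 189
  job_C: interval 4, next fire after T=185 is 188
Earliest fire time = 188 (job job_C)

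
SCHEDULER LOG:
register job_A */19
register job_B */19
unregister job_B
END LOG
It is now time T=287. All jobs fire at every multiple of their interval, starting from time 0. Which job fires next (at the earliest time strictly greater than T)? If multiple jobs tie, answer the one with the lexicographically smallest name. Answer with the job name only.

Answer: job_A

Derivation:
Op 1: register job_A */19 -> active={job_A:*/19}
Op 2: register job_B */19 -> active={job_A:*/19, job_B:*/19}
Op 3: unregister job_B -> active={job_A:*/19}
  job_A: interval 19, next fire after T=287 is 304
Earliest = 304, winner (lex tiebreak) = job_A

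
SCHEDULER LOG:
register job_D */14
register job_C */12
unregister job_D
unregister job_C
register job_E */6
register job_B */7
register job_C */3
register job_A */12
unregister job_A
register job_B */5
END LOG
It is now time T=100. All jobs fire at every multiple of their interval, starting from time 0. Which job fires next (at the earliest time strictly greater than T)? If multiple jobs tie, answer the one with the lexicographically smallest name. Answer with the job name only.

Answer: job_C

Derivation:
Op 1: register job_D */14 -> active={job_D:*/14}
Op 2: register job_C */12 -> active={job_C:*/12, job_D:*/14}
Op 3: unregister job_D -> active={job_C:*/12}
Op 4: unregister job_C -> active={}
Op 5: register job_E */6 -> active={job_E:*/6}
Op 6: register job_B */7 -> active={job_B:*/7, job_E:*/6}
Op 7: register job_C */3 -> active={job_B:*/7, job_C:*/3, job_E:*/6}
Op 8: register job_A */12 -> active={job_A:*/12, job_B:*/7, job_C:*/3, job_E:*/6}
Op 9: unregister job_A -> active={job_B:*/7, job_C:*/3, job_E:*/6}
Op 10: register job_B */5 -> active={job_B:*/5, job_C:*/3, job_E:*/6}
  job_B: interval 5, next fire after T=100 is 105
  job_C: interval 3, next fire after T=100 is 102
  job_E: interval 6, next fire after T=100 is 102
Earliest = 102, winner (lex tiebreak) = job_C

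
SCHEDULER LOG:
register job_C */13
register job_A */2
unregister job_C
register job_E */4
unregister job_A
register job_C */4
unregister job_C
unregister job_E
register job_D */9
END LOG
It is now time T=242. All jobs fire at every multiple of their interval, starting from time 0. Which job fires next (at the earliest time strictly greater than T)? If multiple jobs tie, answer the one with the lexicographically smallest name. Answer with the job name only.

Op 1: register job_C */13 -> active={job_C:*/13}
Op 2: register job_A */2 -> active={job_A:*/2, job_C:*/13}
Op 3: unregister job_C -> active={job_A:*/2}
Op 4: register job_E */4 -> active={job_A:*/2, job_E:*/4}
Op 5: unregister job_A -> active={job_E:*/4}
Op 6: register job_C */4 -> active={job_C:*/4, job_E:*/4}
Op 7: unregister job_C -> active={job_E:*/4}
Op 8: unregister job_E -> active={}
Op 9: register job_D */9 -> active={job_D:*/9}
  job_D: interval 9, next fire after T=242 is 243
Earliest = 243, winner (lex tiebreak) = job_D

Answer: job_D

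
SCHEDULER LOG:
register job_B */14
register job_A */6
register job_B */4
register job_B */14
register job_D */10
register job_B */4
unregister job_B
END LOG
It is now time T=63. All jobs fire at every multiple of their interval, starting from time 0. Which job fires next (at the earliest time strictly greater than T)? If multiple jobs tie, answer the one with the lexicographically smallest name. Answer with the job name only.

Op 1: register job_B */14 -> active={job_B:*/14}
Op 2: register job_A */6 -> active={job_A:*/6, job_B:*/14}
Op 3: register job_B */4 -> active={job_A:*/6, job_B:*/4}
Op 4: register job_B */14 -> active={job_A:*/6, job_B:*/14}
Op 5: register job_D */10 -> active={job_A:*/6, job_B:*/14, job_D:*/10}
Op 6: register job_B */4 -> active={job_A:*/6, job_B:*/4, job_D:*/10}
Op 7: unregister job_B -> active={job_A:*/6, job_D:*/10}
  job_A: interval 6, next fire after T=63 is 66
  job_D: interval 10, next fire after T=63 is 70
Earliest = 66, winner (lex tiebreak) = job_A

Answer: job_A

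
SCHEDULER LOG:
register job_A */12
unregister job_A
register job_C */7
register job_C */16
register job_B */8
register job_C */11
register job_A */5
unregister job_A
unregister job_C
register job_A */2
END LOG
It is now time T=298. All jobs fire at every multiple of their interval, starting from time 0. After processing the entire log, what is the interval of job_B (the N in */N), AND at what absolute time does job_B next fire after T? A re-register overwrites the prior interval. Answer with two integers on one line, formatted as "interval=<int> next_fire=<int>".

Op 1: register job_A */12 -> active={job_A:*/12}
Op 2: unregister job_A -> active={}
Op 3: register job_C */7 -> active={job_C:*/7}
Op 4: register job_C */16 -> active={job_C:*/16}
Op 5: register job_B */8 -> active={job_B:*/8, job_C:*/16}
Op 6: register job_C */11 -> active={job_B:*/8, job_C:*/11}
Op 7: register job_A */5 -> active={job_A:*/5, job_B:*/8, job_C:*/11}
Op 8: unregister job_A -> active={job_B:*/8, job_C:*/11}
Op 9: unregister job_C -> active={job_B:*/8}
Op 10: register job_A */2 -> active={job_A:*/2, job_B:*/8}
Final interval of job_B = 8
Next fire of job_B after T=298: (298//8+1)*8 = 304

Answer: interval=8 next_fire=304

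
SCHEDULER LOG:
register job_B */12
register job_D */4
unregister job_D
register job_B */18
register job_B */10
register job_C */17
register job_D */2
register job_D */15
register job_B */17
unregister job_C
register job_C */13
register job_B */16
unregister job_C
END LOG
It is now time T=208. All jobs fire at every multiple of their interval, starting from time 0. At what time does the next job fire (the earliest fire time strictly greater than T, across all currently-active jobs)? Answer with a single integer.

Op 1: register job_B */12 -> active={job_B:*/12}
Op 2: register job_D */4 -> active={job_B:*/12, job_D:*/4}
Op 3: unregister job_D -> active={job_B:*/12}
Op 4: register job_B */18 -> active={job_B:*/18}
Op 5: register job_B */10 -> active={job_B:*/10}
Op 6: register job_C */17 -> active={job_B:*/10, job_C:*/17}
Op 7: register job_D */2 -> active={job_B:*/10, job_C:*/17, job_D:*/2}
Op 8: register job_D */15 -> active={job_B:*/10, job_C:*/17, job_D:*/15}
Op 9: register job_B */17 -> active={job_B:*/17, job_C:*/17, job_D:*/15}
Op 10: unregister job_C -> active={job_B:*/17, job_D:*/15}
Op 11: register job_C */13 -> active={job_B:*/17, job_C:*/13, job_D:*/15}
Op 12: register job_B */16 -> active={job_B:*/16, job_C:*/13, job_D:*/15}
Op 13: unregister job_C -> active={job_B:*/16, job_D:*/15}
  job_B: interval 16, next fire after T=208 is 224
  job_D: interval 15, next fire after T=208 is 210
Earliest fire time = 210 (job job_D)

Answer: 210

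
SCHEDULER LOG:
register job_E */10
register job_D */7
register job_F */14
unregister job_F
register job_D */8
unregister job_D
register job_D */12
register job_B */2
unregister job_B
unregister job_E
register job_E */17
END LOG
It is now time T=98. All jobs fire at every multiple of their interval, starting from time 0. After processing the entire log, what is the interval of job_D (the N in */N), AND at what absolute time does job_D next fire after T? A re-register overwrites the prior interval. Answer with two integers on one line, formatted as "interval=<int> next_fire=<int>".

Op 1: register job_E */10 -> active={job_E:*/10}
Op 2: register job_D */7 -> active={job_D:*/7, job_E:*/10}
Op 3: register job_F */14 -> active={job_D:*/7, job_E:*/10, job_F:*/14}
Op 4: unregister job_F -> active={job_D:*/7, job_E:*/10}
Op 5: register job_D */8 -> active={job_D:*/8, job_E:*/10}
Op 6: unregister job_D -> active={job_E:*/10}
Op 7: register job_D */12 -> active={job_D:*/12, job_E:*/10}
Op 8: register job_B */2 -> active={job_B:*/2, job_D:*/12, job_E:*/10}
Op 9: unregister job_B -> active={job_D:*/12, job_E:*/10}
Op 10: unregister job_E -> active={job_D:*/12}
Op 11: register job_E */17 -> active={job_D:*/12, job_E:*/17}
Final interval of job_D = 12
Next fire of job_D after T=98: (98//12+1)*12 = 108

Answer: interval=12 next_fire=108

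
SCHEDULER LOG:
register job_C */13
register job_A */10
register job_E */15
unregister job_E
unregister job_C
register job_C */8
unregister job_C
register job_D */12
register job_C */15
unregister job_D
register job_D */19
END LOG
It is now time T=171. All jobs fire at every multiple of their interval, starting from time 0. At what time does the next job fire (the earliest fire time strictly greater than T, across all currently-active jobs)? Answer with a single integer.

Answer: 180

Derivation:
Op 1: register job_C */13 -> active={job_C:*/13}
Op 2: register job_A */10 -> active={job_A:*/10, job_C:*/13}
Op 3: register job_E */15 -> active={job_A:*/10, job_C:*/13, job_E:*/15}
Op 4: unregister job_E -> active={job_A:*/10, job_C:*/13}
Op 5: unregister job_C -> active={job_A:*/10}
Op 6: register job_C */8 -> active={job_A:*/10, job_C:*/8}
Op 7: unregister job_C -> active={job_A:*/10}
Op 8: register job_D */12 -> active={job_A:*/10, job_D:*/12}
Op 9: register job_C */15 -> active={job_A:*/10, job_C:*/15, job_D:*/12}
Op 10: unregister job_D -> active={job_A:*/10, job_C:*/15}
Op 11: register job_D */19 -> active={job_A:*/10, job_C:*/15, job_D:*/19}
  job_A: interval 10, next fire after T=171 is 180
  job_C: interval 15, next fire after T=171 is 180
  job_D: interval 19, next fire after T=171 is 190
Earliest fire time = 180 (job job_A)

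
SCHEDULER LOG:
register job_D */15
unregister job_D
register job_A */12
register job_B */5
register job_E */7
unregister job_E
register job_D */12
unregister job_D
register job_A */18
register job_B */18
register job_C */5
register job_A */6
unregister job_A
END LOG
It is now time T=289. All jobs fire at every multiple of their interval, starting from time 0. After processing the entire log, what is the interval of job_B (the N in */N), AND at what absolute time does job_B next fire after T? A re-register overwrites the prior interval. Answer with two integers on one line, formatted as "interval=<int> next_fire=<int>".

Op 1: register job_D */15 -> active={job_D:*/15}
Op 2: unregister job_D -> active={}
Op 3: register job_A */12 -> active={job_A:*/12}
Op 4: register job_B */5 -> active={job_A:*/12, job_B:*/5}
Op 5: register job_E */7 -> active={job_A:*/12, job_B:*/5, job_E:*/7}
Op 6: unregister job_E -> active={job_A:*/12, job_B:*/5}
Op 7: register job_D */12 -> active={job_A:*/12, job_B:*/5, job_D:*/12}
Op 8: unregister job_D -> active={job_A:*/12, job_B:*/5}
Op 9: register job_A */18 -> active={job_A:*/18, job_B:*/5}
Op 10: register job_B */18 -> active={job_A:*/18, job_B:*/18}
Op 11: register job_C */5 -> active={job_A:*/18, job_B:*/18, job_C:*/5}
Op 12: register job_A */6 -> active={job_A:*/6, job_B:*/18, job_C:*/5}
Op 13: unregister job_A -> active={job_B:*/18, job_C:*/5}
Final interval of job_B = 18
Next fire of job_B after T=289: (289//18+1)*18 = 306

Answer: interval=18 next_fire=306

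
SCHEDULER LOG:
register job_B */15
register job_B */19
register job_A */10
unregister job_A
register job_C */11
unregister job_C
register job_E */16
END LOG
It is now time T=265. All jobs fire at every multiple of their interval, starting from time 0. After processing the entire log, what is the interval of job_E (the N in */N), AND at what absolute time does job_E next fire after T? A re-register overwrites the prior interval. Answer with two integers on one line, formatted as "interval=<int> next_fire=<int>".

Op 1: register job_B */15 -> active={job_B:*/15}
Op 2: register job_B */19 -> active={job_B:*/19}
Op 3: register job_A */10 -> active={job_A:*/10, job_B:*/19}
Op 4: unregister job_A -> active={job_B:*/19}
Op 5: register job_C */11 -> active={job_B:*/19, job_C:*/11}
Op 6: unregister job_C -> active={job_B:*/19}
Op 7: register job_E */16 -> active={job_B:*/19, job_E:*/16}
Final interval of job_E = 16
Next fire of job_E after T=265: (265//16+1)*16 = 272

Answer: interval=16 next_fire=272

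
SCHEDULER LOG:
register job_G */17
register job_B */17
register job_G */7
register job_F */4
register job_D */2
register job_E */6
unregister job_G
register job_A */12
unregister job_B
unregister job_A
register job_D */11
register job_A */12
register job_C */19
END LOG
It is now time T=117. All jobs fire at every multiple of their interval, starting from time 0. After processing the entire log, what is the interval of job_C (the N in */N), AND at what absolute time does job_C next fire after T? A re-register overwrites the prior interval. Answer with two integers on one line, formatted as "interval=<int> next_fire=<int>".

Answer: interval=19 next_fire=133

Derivation:
Op 1: register job_G */17 -> active={job_G:*/17}
Op 2: register job_B */17 -> active={job_B:*/17, job_G:*/17}
Op 3: register job_G */7 -> active={job_B:*/17, job_G:*/7}
Op 4: register job_F */4 -> active={job_B:*/17, job_F:*/4, job_G:*/7}
Op 5: register job_D */2 -> active={job_B:*/17, job_D:*/2, job_F:*/4, job_G:*/7}
Op 6: register job_E */6 -> active={job_B:*/17, job_D:*/2, job_E:*/6, job_F:*/4, job_G:*/7}
Op 7: unregister job_G -> active={job_B:*/17, job_D:*/2, job_E:*/6, job_F:*/4}
Op 8: register job_A */12 -> active={job_A:*/12, job_B:*/17, job_D:*/2, job_E:*/6, job_F:*/4}
Op 9: unregister job_B -> active={job_A:*/12, job_D:*/2, job_E:*/6, job_F:*/4}
Op 10: unregister job_A -> active={job_D:*/2, job_E:*/6, job_F:*/4}
Op 11: register job_D */11 -> active={job_D:*/11, job_E:*/6, job_F:*/4}
Op 12: register job_A */12 -> active={job_A:*/12, job_D:*/11, job_E:*/6, job_F:*/4}
Op 13: register job_C */19 -> active={job_A:*/12, job_C:*/19, job_D:*/11, job_E:*/6, job_F:*/4}
Final interval of job_C = 19
Next fire of job_C after T=117: (117//19+1)*19 = 133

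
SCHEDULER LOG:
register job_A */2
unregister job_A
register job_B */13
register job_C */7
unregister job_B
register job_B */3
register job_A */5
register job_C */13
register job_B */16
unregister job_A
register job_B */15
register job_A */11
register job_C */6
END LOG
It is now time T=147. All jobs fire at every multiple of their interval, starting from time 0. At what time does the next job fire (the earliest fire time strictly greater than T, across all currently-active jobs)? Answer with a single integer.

Op 1: register job_A */2 -> active={job_A:*/2}
Op 2: unregister job_A -> active={}
Op 3: register job_B */13 -> active={job_B:*/13}
Op 4: register job_C */7 -> active={job_B:*/13, job_C:*/7}
Op 5: unregister job_B -> active={job_C:*/7}
Op 6: register job_B */3 -> active={job_B:*/3, job_C:*/7}
Op 7: register job_A */5 -> active={job_A:*/5, job_B:*/3, job_C:*/7}
Op 8: register job_C */13 -> active={job_A:*/5, job_B:*/3, job_C:*/13}
Op 9: register job_B */16 -> active={job_A:*/5, job_B:*/16, job_C:*/13}
Op 10: unregister job_A -> active={job_B:*/16, job_C:*/13}
Op 11: register job_B */15 -> active={job_B:*/15, job_C:*/13}
Op 12: register job_A */11 -> active={job_A:*/11, job_B:*/15, job_C:*/13}
Op 13: register job_C */6 -> active={job_A:*/11, job_B:*/15, job_C:*/6}
  job_A: interval 11, next fire after T=147 is 154
  job_B: interval 15, next fire after T=147 is 150
  job_C: interval 6, next fire after T=147 is 150
Earliest fire time = 150 (job job_B)

Answer: 150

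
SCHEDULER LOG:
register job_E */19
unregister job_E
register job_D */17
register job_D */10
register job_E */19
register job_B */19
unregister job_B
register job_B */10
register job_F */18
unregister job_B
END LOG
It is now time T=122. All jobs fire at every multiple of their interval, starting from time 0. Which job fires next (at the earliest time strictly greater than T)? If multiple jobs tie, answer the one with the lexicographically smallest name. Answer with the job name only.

Answer: job_F

Derivation:
Op 1: register job_E */19 -> active={job_E:*/19}
Op 2: unregister job_E -> active={}
Op 3: register job_D */17 -> active={job_D:*/17}
Op 4: register job_D */10 -> active={job_D:*/10}
Op 5: register job_E */19 -> active={job_D:*/10, job_E:*/19}
Op 6: register job_B */19 -> active={job_B:*/19, job_D:*/10, job_E:*/19}
Op 7: unregister job_B -> active={job_D:*/10, job_E:*/19}
Op 8: register job_B */10 -> active={job_B:*/10, job_D:*/10, job_E:*/19}
Op 9: register job_F */18 -> active={job_B:*/10, job_D:*/10, job_E:*/19, job_F:*/18}
Op 10: unregister job_B -> active={job_D:*/10, job_E:*/19, job_F:*/18}
  job_D: interval 10, next fire after T=122 is 130
  job_E: interval 19, next fire after T=122 is 133
  job_F: interval 18, next fire after T=122 is 126
Earliest = 126, winner (lex tiebreak) = job_F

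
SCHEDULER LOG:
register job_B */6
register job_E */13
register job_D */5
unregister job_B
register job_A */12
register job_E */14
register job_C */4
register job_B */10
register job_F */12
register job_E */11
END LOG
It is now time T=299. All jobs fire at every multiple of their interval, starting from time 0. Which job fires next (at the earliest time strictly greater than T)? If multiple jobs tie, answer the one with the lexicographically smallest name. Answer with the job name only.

Answer: job_A

Derivation:
Op 1: register job_B */6 -> active={job_B:*/6}
Op 2: register job_E */13 -> active={job_B:*/6, job_E:*/13}
Op 3: register job_D */5 -> active={job_B:*/6, job_D:*/5, job_E:*/13}
Op 4: unregister job_B -> active={job_D:*/5, job_E:*/13}
Op 5: register job_A */12 -> active={job_A:*/12, job_D:*/5, job_E:*/13}
Op 6: register job_E */14 -> active={job_A:*/12, job_D:*/5, job_E:*/14}
Op 7: register job_C */4 -> active={job_A:*/12, job_C:*/4, job_D:*/5, job_E:*/14}
Op 8: register job_B */10 -> active={job_A:*/12, job_B:*/10, job_C:*/4, job_D:*/5, job_E:*/14}
Op 9: register job_F */12 -> active={job_A:*/12, job_B:*/10, job_C:*/4, job_D:*/5, job_E:*/14, job_F:*/12}
Op 10: register job_E */11 -> active={job_A:*/12, job_B:*/10, job_C:*/4, job_D:*/5, job_E:*/11, job_F:*/12}
  job_A: interval 12, next fire after T=299 is 300
  job_B: interval 10, next fire after T=299 is 300
  job_C: interval 4, next fire after T=299 is 300
  job_D: interval 5, next fire after T=299 is 300
  job_E: interval 11, next fire after T=299 is 308
  job_F: interval 12, next fire after T=299 is 300
Earliest = 300, winner (lex tiebreak) = job_A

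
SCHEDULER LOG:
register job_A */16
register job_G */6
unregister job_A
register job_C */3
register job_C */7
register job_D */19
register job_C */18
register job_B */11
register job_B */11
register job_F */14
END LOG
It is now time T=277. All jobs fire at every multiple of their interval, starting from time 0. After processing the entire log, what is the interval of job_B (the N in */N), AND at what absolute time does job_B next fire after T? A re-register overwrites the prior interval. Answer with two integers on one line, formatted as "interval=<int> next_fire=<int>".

Answer: interval=11 next_fire=286

Derivation:
Op 1: register job_A */16 -> active={job_A:*/16}
Op 2: register job_G */6 -> active={job_A:*/16, job_G:*/6}
Op 3: unregister job_A -> active={job_G:*/6}
Op 4: register job_C */3 -> active={job_C:*/3, job_G:*/6}
Op 5: register job_C */7 -> active={job_C:*/7, job_G:*/6}
Op 6: register job_D */19 -> active={job_C:*/7, job_D:*/19, job_G:*/6}
Op 7: register job_C */18 -> active={job_C:*/18, job_D:*/19, job_G:*/6}
Op 8: register job_B */11 -> active={job_B:*/11, job_C:*/18, job_D:*/19, job_G:*/6}
Op 9: register job_B */11 -> active={job_B:*/11, job_C:*/18, job_D:*/19, job_G:*/6}
Op 10: register job_F */14 -> active={job_B:*/11, job_C:*/18, job_D:*/19, job_F:*/14, job_G:*/6}
Final interval of job_B = 11
Next fire of job_B after T=277: (277//11+1)*11 = 286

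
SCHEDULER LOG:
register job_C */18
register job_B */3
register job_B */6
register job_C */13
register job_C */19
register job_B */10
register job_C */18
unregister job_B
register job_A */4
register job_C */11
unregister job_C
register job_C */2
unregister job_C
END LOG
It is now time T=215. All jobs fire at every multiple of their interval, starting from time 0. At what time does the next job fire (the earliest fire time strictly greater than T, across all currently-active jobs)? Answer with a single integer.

Op 1: register job_C */18 -> active={job_C:*/18}
Op 2: register job_B */3 -> active={job_B:*/3, job_C:*/18}
Op 3: register job_B */6 -> active={job_B:*/6, job_C:*/18}
Op 4: register job_C */13 -> active={job_B:*/6, job_C:*/13}
Op 5: register job_C */19 -> active={job_B:*/6, job_C:*/19}
Op 6: register job_B */10 -> active={job_B:*/10, job_C:*/19}
Op 7: register job_C */18 -> active={job_B:*/10, job_C:*/18}
Op 8: unregister job_B -> active={job_C:*/18}
Op 9: register job_A */4 -> active={job_A:*/4, job_C:*/18}
Op 10: register job_C */11 -> active={job_A:*/4, job_C:*/11}
Op 11: unregister job_C -> active={job_A:*/4}
Op 12: register job_C */2 -> active={job_A:*/4, job_C:*/2}
Op 13: unregister job_C -> active={job_A:*/4}
  job_A: interval 4, next fire after T=215 is 216
Earliest fire time = 216 (job job_A)

Answer: 216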